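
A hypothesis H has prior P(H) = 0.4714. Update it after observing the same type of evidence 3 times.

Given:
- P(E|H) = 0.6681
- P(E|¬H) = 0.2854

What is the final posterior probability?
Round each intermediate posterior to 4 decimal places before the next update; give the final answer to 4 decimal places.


Sequential Bayesian updating:

Initial prior: P(H) = 0.4714

Update 1:
  P(E) = 0.6681 × 0.4714 + 0.2854 × 0.5286 = 0.31494234 + 0.15086244 = 0.46580478
  P(H|E) = 0.31494234 / 0.46580478 = 0.6761

Update 2:
  P(E) = 0.6681 × 0.6761 + 0.2854 × 0.3239 = 0.45170241 + 0.09244106 = 0.54414347
  P(H|E) = 0.45170241 / 0.54414347 = 0.8301

Update 3:
  P(E) = 0.6681 × 0.8301 + 0.2854 × 0.1699 = 0.55458981 + 0.04848946 = 0.60307927
  P(H|E) = 0.55458981 / 0.60307927 = 0.9196

Final posterior: 0.9196


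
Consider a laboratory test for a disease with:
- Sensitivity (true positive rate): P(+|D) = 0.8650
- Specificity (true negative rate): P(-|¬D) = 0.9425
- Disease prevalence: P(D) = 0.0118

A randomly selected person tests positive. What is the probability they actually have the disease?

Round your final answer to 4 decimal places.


Let D = has disease, + = positive test

Given:
- P(D) = 0.0118 (prevalence)
- P(+|D) = 0.8650 (sensitivity)
- P(-|¬D) = 0.9425 (specificity)
- P(+|¬D) = 0.0575 (false positive rate = 1 - specificity)

Step 1: Find P(+)
P(+) = P(+|D)P(D) + P(+|¬D)P(¬D)
     = 0.8650 × 0.0118 + 0.0575 × 0.9882
     = 0.01020700 + 0.05682150
     = 0.06702850

Step 2: Apply Bayes' theorem for P(D|+)
P(D|+) = P(+|D)P(D) / P(+)
       = 0.01020700 / 0.06702850
       = 0.1523


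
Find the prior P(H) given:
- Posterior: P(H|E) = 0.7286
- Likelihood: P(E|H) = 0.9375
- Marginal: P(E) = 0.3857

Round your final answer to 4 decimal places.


From Bayes' theorem: P(H|E) = P(E|H) × P(H) / P(E)

Rearranging for P(H):
P(H) = P(H|E) × P(E) / P(E|H)
     = 0.7286 × 0.3857 / 0.9375
     = 0.28102102 / 0.9375
     = 0.2998


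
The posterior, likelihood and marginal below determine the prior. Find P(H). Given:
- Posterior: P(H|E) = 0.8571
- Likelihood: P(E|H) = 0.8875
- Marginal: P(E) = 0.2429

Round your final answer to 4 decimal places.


From Bayes' theorem: P(H|E) = P(E|H) × P(H) / P(E)

Rearranging for P(H):
P(H) = P(H|E) × P(E) / P(E|H)
     = 0.8571 × 0.2429 / 0.8875
     = 0.20818959 / 0.8875
     = 0.2346


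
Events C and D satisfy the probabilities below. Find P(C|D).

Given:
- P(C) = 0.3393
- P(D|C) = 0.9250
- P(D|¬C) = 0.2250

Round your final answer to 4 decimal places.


Bayes' theorem: P(C|D) = P(D|C) × P(C) / P(D)

Step 1: Calculate P(D) using law of total probability
P(D) = P(D|C)P(C) + P(D|¬C)P(¬C)
     = 0.9250 × 0.3393 + 0.2250 × 0.6607
     = 0.31385250 + 0.14865750
     = 0.46251000

Step 2: Apply Bayes' theorem
P(C|D) = P(D|C) × P(C) / P(D)
       = 0.31385250 / 0.46251000
       = 0.6786


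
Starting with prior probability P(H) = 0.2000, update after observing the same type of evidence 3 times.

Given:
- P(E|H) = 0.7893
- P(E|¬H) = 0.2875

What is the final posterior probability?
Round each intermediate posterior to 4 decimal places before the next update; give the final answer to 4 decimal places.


Sequential Bayesian updating:

Initial prior: P(H) = 0.2000

Update 1:
  P(E) = 0.7893 × 0.2000 + 0.2875 × 0.8000 = 0.15786000 + 0.23000000 = 0.38786000
  P(H|E) = 0.15786000 / 0.38786000 = 0.4070

Update 2:
  P(E) = 0.7893 × 0.4070 + 0.2875 × 0.5930 = 0.32124510 + 0.17048750 = 0.49173260
  P(H|E) = 0.32124510 / 0.49173260 = 0.6533

Update 3:
  P(E) = 0.7893 × 0.6533 + 0.2875 × 0.3467 = 0.51564969 + 0.09967625 = 0.61532594
  P(H|E) = 0.51564969 / 0.61532594 = 0.8380

Final posterior: 0.8380


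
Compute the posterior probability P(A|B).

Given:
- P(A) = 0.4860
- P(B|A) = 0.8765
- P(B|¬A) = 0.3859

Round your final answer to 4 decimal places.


Bayes' theorem: P(A|B) = P(B|A) × P(A) / P(B)

Step 1: Calculate P(B) using law of total probability
P(B) = P(B|A)P(A) + P(B|¬A)P(¬A)
     = 0.8765 × 0.4860 + 0.3859 × 0.5140
     = 0.42597900 + 0.19835260
     = 0.62433160

Step 2: Apply Bayes' theorem
P(A|B) = P(B|A) × P(A) / P(B)
       = 0.42597900 / 0.62433160
       = 0.6823


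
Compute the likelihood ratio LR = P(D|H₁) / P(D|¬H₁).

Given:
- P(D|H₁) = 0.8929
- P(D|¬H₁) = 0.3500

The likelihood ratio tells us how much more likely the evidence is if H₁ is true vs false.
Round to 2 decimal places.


Likelihood Ratio (LR) = P(D|H₁) / P(D|¬H₁)

LR = 0.8929 / 0.3500
   = 2.55

The evidence is 2.55 times more likely if H₁ is true than if H₁ is false.
Because LR exceeds 1, D is evidence for H₁.


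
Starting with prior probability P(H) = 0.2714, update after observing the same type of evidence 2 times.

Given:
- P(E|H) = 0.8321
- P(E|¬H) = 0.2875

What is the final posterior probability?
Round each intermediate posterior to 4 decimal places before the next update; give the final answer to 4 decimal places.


Sequential Bayesian updating:

Initial prior: P(H) = 0.2714

Update 1:
  P(E) = 0.8321 × 0.2714 + 0.2875 × 0.7286 = 0.22583194 + 0.20947250 = 0.43530444
  P(H|E) = 0.22583194 / 0.43530444 = 0.5188

Update 2:
  P(E) = 0.8321 × 0.5188 + 0.2875 × 0.4812 = 0.43169348 + 0.13834500 = 0.57003848
  P(H|E) = 0.43169348 / 0.57003848 = 0.7573

Final posterior: 0.7573


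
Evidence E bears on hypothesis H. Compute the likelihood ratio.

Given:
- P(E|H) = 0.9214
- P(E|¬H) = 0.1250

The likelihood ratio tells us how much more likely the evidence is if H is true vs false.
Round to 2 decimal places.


Likelihood Ratio (LR) = P(E|H) / P(E|¬H)

LR = 0.9214 / 0.1250
   = 7.37

The evidence is 7.37 times more likely if H is true than if H is false.
LR > 1, so observing E raises the odds in favor of H.


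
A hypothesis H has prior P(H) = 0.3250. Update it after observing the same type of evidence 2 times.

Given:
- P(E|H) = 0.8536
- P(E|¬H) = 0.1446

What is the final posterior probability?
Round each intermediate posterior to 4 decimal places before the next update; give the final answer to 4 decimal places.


Sequential Bayesian updating:

Initial prior: P(H) = 0.3250

Update 1:
  P(E) = 0.8536 × 0.3250 + 0.1446 × 0.6750 = 0.27742000 + 0.09760500 = 0.37502500
  P(H|E) = 0.27742000 / 0.37502500 = 0.7397

Update 2:
  P(E) = 0.8536 × 0.7397 + 0.1446 × 0.2603 = 0.63140792 + 0.03763938 = 0.66904730
  P(H|E) = 0.63140792 / 0.66904730 = 0.9437

Final posterior: 0.9437


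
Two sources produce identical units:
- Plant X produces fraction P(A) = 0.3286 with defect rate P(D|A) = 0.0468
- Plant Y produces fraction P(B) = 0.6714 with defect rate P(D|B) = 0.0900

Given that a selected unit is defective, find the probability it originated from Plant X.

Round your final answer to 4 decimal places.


Let A = from Plant X, D = defective

Given:
- P(A) = 0.3286, P(B) = 0.6714
- P(D|A) = 0.0468, P(D|B) = 0.0900

Step 1: Find P(D)
P(D) = P(D|A)P(A) + P(D|B)P(B)
     = 0.0468 × 0.3286 + 0.0900 × 0.6714
     = 0.01537848 + 0.06042600
     = 0.07580448

Step 2: Apply Bayes' theorem
P(A|D) = P(D|A)P(A) / P(D)
       = 0.01537848 / 0.07580448
       = 0.2029


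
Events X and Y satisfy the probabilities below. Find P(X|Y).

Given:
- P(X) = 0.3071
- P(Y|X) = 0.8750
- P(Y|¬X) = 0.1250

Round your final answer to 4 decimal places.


Bayes' theorem: P(X|Y) = P(Y|X) × P(X) / P(Y)

Step 1: Calculate P(Y) using law of total probability
P(Y) = P(Y|X)P(X) + P(Y|¬X)P(¬X)
     = 0.8750 × 0.3071 + 0.1250 × 0.6929
     = 0.26871250 + 0.08661250
     = 0.35532500

Step 2: Apply Bayes' theorem
P(X|Y) = P(Y|X) × P(X) / P(Y)
       = 0.26871250 / 0.35532500
       = 0.7562


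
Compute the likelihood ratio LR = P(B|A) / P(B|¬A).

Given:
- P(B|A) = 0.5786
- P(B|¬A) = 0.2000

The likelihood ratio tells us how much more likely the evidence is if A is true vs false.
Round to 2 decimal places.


Likelihood Ratio (LR) = P(B|A) / P(B|¬A)

LR = 0.5786 / 0.2000
   = 2.89

The evidence is 2.89 times more likely if A is true than if A is false.
Because LR exceeds 1, B is evidence for A.


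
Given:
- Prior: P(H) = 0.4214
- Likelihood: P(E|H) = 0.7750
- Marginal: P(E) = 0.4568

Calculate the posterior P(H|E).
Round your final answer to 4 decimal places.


Using Bayes' theorem:

P(H|E) = P(E|H) × P(H) / P(E)
       = 0.7750 × 0.4214 / 0.4568
       = 0.32658500 / 0.4568
       = 0.7149

The evidence strengthens our belief in H.
Prior: 0.4214 → Posterior: 0.7149


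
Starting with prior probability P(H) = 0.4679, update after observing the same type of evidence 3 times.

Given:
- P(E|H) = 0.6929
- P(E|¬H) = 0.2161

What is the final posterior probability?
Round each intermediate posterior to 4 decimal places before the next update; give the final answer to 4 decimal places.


Sequential Bayesian updating:

Initial prior: P(H) = 0.4679

Update 1:
  P(E) = 0.6929 × 0.4679 + 0.2161 × 0.5321 = 0.32420791 + 0.11498681 = 0.43919472
  P(H|E) = 0.32420791 / 0.43919472 = 0.7382

Update 2:
  P(E) = 0.6929 × 0.7382 + 0.2161 × 0.2618 = 0.51149878 + 0.05657498 = 0.56807376
  P(H|E) = 0.51149878 / 0.56807376 = 0.9004

Update 3:
  P(E) = 0.6929 × 0.9004 + 0.2161 × 0.0996 = 0.62388716 + 0.02152356 = 0.64541072
  P(H|E) = 0.62388716 / 0.64541072 = 0.9667

Final posterior: 0.9667


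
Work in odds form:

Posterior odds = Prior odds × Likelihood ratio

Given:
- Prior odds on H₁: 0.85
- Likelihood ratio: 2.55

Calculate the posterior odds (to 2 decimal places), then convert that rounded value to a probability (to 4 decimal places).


Step 1: Calculate posterior odds
Posterior odds = Prior odds × LR
               = 0.85 × 2.55
               = 2.17

Step 2: Convert to probability
P(H₁|E) = Posterior odds / (1 + Posterior odds)
       = 2.17 / (1 + 2.17)
       = 2.17 / 3.17
       = 0.6845

The evidence increased P(H₁) from 0.4595 to 0.6845.


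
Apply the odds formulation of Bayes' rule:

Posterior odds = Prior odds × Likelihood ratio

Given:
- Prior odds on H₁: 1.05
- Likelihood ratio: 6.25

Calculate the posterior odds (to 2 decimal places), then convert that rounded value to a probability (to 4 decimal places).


Step 1: Calculate posterior odds
Posterior odds = Prior odds × LR
               = 1.05 × 6.25
               = 6.56

Step 2: Convert to probability
P(H₁|E) = Posterior odds / (1 + Posterior odds)
       = 6.56 / (1 + 6.56)
       = 6.56 / 7.56
       = 0.8677

The evidence increased P(H₁) from 0.5122 to 0.8677.


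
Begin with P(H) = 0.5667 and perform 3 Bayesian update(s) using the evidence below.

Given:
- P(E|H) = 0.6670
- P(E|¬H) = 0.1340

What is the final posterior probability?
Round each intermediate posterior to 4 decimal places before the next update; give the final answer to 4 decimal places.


Sequential Bayesian updating:

Initial prior: P(H) = 0.5667

Update 1:
  P(E) = 0.6670 × 0.5667 + 0.1340 × 0.4333 = 0.37798890 + 0.05806220 = 0.43605110
  P(H|E) = 0.37798890 / 0.43605110 = 0.8668

Update 2:
  P(E) = 0.6670 × 0.8668 + 0.1340 × 0.1332 = 0.57815560 + 0.01784880 = 0.59600440
  P(H|E) = 0.57815560 / 0.59600440 = 0.9701

Update 3:
  P(E) = 0.6670 × 0.9701 + 0.1340 × 0.0299 = 0.64705670 + 0.00400660 = 0.65106330
  P(H|E) = 0.64705670 / 0.65106330 = 0.9938

Final posterior: 0.9938


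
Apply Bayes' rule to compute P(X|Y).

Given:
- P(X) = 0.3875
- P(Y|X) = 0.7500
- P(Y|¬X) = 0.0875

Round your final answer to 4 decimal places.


Bayes' theorem: P(X|Y) = P(Y|X) × P(X) / P(Y)

Step 1: Calculate P(Y) using law of total probability
P(Y) = P(Y|X)P(X) + P(Y|¬X)P(¬X)
     = 0.7500 × 0.3875 + 0.0875 × 0.6125
     = 0.29062500 + 0.05359375
     = 0.34421875

Step 2: Apply Bayes' theorem
P(X|Y) = P(Y|X) × P(X) / P(Y)
       = 0.29062500 / 0.34421875
       = 0.8443


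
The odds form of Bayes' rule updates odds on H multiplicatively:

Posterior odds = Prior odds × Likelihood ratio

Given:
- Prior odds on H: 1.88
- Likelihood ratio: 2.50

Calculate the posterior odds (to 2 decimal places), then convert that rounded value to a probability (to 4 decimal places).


Step 1: Calculate posterior odds
Posterior odds = Prior odds × LR
               = 1.88 × 2.50
               = 4.70

Step 2: Convert to probability
P(H|E) = Posterior odds / (1 + Posterior odds)
       = 4.70 / (1 + 4.70)
       = 4.70 / 5.70
       = 0.8246

The evidence increased P(H) from 0.6528 to 0.8246.


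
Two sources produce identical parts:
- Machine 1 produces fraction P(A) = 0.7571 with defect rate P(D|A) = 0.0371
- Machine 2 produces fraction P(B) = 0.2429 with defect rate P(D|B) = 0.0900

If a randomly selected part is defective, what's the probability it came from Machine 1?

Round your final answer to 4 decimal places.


Let A = from Machine 1, D = defective

Given:
- P(A) = 0.7571, P(B) = 0.2429
- P(D|A) = 0.0371, P(D|B) = 0.0900

Step 1: Find P(D)
P(D) = P(D|A)P(A) + P(D|B)P(B)
     = 0.0371 × 0.7571 + 0.0900 × 0.2429
     = 0.02808841 + 0.02186100
     = 0.04994941

Step 2: Apply Bayes' theorem
P(A|D) = P(D|A)P(A) / P(D)
       = 0.02808841 / 0.04994941
       = 0.5623


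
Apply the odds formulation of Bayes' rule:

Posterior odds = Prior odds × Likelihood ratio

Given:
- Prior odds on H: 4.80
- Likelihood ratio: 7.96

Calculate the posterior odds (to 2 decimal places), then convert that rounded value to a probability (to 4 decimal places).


Step 1: Calculate posterior odds
Posterior odds = Prior odds × LR
               = 4.80 × 7.96
               = 38.21

Step 2: Convert to probability
P(H|E) = Posterior odds / (1 + Posterior odds)
       = 38.21 / (1 + 38.21)
       = 38.21 / 39.21
       = 0.9745

The evidence increased P(H) from 0.8276 to 0.9745.


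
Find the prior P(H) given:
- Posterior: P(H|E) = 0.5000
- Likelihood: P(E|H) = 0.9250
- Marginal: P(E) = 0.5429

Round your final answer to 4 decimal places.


From Bayes' theorem: P(H|E) = P(E|H) × P(H) / P(E)

Rearranging for P(H):
P(H) = P(H|E) × P(E) / P(E|H)
     = 0.5000 × 0.5429 / 0.9250
     = 0.27145000 / 0.9250
     = 0.2935


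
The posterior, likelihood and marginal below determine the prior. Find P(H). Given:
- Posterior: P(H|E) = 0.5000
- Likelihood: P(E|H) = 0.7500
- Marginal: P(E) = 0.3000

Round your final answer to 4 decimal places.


From Bayes' theorem: P(H|E) = P(E|H) × P(H) / P(E)

Rearranging for P(H):
P(H) = P(H|E) × P(E) / P(E|H)
     = 0.5000 × 0.3000 / 0.7500
     = 0.15000000 / 0.7500
     = 0.2000


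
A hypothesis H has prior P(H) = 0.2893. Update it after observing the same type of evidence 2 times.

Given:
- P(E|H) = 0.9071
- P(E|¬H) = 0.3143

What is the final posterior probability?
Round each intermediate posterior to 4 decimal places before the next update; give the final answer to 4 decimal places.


Sequential Bayesian updating:

Initial prior: P(H) = 0.2893

Update 1:
  P(E) = 0.9071 × 0.2893 + 0.3143 × 0.7107 = 0.26242403 + 0.22337301 = 0.48579704
  P(H|E) = 0.26242403 / 0.48579704 = 0.5402

Update 2:
  P(E) = 0.9071 × 0.5402 + 0.3143 × 0.4598 = 0.49001542 + 0.14451514 = 0.63453056
  P(H|E) = 0.49001542 / 0.63453056 = 0.7722

Final posterior: 0.7722


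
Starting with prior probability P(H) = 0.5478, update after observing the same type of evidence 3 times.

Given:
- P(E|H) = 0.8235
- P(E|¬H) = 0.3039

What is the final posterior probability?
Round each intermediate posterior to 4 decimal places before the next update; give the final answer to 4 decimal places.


Sequential Bayesian updating:

Initial prior: P(H) = 0.5478

Update 1:
  P(E) = 0.8235 × 0.5478 + 0.3039 × 0.4522 = 0.45111330 + 0.13742358 = 0.58853688
  P(H|E) = 0.45111330 / 0.58853688 = 0.7665

Update 2:
  P(E) = 0.8235 × 0.7665 + 0.3039 × 0.2335 = 0.63121275 + 0.07096065 = 0.70217340
  P(H|E) = 0.63121275 / 0.70217340 = 0.8989

Update 3:
  P(E) = 0.8235 × 0.8989 + 0.3039 × 0.1011 = 0.74024415 + 0.03072429 = 0.77096844
  P(H|E) = 0.74024415 / 0.77096844 = 0.9601

Final posterior: 0.9601


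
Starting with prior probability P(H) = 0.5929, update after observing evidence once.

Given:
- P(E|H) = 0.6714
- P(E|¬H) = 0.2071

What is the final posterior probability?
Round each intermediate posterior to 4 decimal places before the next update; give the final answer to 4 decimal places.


Sequential Bayesian updating:

Initial prior: P(H) = 0.5929

Update 1:
  P(E) = 0.6714 × 0.5929 + 0.2071 × 0.4071 = 0.39807306 + 0.08431041 = 0.48238347
  P(H|E) = 0.39807306 / 0.48238347 = 0.8252

Final posterior: 0.8252


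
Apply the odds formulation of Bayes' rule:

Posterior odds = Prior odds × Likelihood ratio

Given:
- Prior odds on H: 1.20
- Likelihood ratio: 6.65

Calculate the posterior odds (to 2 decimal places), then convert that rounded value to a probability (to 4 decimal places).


Step 1: Calculate posterior odds
Posterior odds = Prior odds × LR
               = 1.20 × 6.65
               = 7.98

Step 2: Convert to probability
P(H|E) = Posterior odds / (1 + Posterior odds)
       = 7.98 / (1 + 7.98)
       = 7.98 / 8.98
       = 0.8886

The evidence increased P(H) from 0.5455 to 0.8886.


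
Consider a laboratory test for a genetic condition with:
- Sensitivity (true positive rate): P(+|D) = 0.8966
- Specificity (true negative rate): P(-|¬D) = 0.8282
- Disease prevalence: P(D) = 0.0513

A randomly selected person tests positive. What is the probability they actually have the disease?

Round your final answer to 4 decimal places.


Let D = has disease, + = positive test

Given:
- P(D) = 0.0513 (prevalence)
- P(+|D) = 0.8966 (sensitivity)
- P(-|¬D) = 0.8282 (specificity)
- P(+|¬D) = 0.1718 (false positive rate = 1 - specificity)

Step 1: Find P(+)
P(+) = P(+|D)P(D) + P(+|¬D)P(¬D)
     = 0.8966 × 0.0513 + 0.1718 × 0.9487
     = 0.04599558 + 0.16298666
     = 0.20898224

Step 2: Apply Bayes' theorem for P(D|+)
P(D|+) = P(+|D)P(D) / P(+)
       = 0.04599558 / 0.20898224
       = 0.2201


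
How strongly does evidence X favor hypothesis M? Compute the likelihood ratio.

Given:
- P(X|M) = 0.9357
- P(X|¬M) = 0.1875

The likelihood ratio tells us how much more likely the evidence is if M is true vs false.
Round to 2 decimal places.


Likelihood Ratio (LR) = P(X|M) / P(X|¬M)

LR = 0.9357 / 0.1875
   = 4.99

The evidence is 4.99 times more likely if M is true than if M is false.
Since LR > 1, the evidence supports M over ¬M.


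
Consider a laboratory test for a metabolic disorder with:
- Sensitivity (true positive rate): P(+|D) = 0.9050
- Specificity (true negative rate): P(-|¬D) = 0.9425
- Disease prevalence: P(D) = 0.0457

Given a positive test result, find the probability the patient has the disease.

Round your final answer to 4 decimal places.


Let D = has disease, + = positive test

Given:
- P(D) = 0.0457 (prevalence)
- P(+|D) = 0.9050 (sensitivity)
- P(-|¬D) = 0.9425 (specificity)
- P(+|¬D) = 0.0575 (false positive rate = 1 - specificity)

Step 1: Find P(+)
P(+) = P(+|D)P(D) + P(+|¬D)P(¬D)
     = 0.9050 × 0.0457 + 0.0575 × 0.9543
     = 0.04135850 + 0.05487225
     = 0.09623075

Step 2: Apply Bayes' theorem for P(D|+)
P(D|+) = P(+|D)P(D) / P(+)
       = 0.04135850 / 0.09623075
       = 0.4298


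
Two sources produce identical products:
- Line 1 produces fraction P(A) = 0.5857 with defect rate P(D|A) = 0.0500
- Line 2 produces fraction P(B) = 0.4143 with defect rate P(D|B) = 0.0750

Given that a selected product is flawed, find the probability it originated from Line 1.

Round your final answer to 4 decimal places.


Let A = from Line 1, D = flawed

Given:
- P(A) = 0.5857, P(B) = 0.4143
- P(D|A) = 0.0500, P(D|B) = 0.0750

Step 1: Find P(D)
P(D) = P(D|A)P(A) + P(D|B)P(B)
     = 0.0500 × 0.5857 + 0.0750 × 0.4143
     = 0.02928500 + 0.03107250
     = 0.06035750

Step 2: Apply Bayes' theorem
P(A|D) = P(D|A)P(A) / P(D)
       = 0.02928500 / 0.06035750
       = 0.4852


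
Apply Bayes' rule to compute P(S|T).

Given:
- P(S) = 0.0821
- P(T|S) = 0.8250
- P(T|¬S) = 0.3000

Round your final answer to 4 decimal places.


Bayes' theorem: P(S|T) = P(T|S) × P(S) / P(T)

Step 1: Calculate P(T) using law of total probability
P(T) = P(T|S)P(S) + P(T|¬S)P(¬S)
     = 0.8250 × 0.0821 + 0.3000 × 0.9179
     = 0.06773250 + 0.27537000
     = 0.34310250

Step 2: Apply Bayes' theorem
P(S|T) = P(T|S) × P(S) / P(T)
       = 0.06773250 / 0.34310250
       = 0.1974


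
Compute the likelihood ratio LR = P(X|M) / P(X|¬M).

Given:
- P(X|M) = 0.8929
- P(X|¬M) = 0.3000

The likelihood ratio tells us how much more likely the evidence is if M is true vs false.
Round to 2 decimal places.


Likelihood Ratio (LR) = P(X|M) / P(X|¬M)

LR = 0.8929 / 0.3000
   = 2.98

The evidence is 2.98 times more likely if M is true than if M is false.
LR > 1, so observing X raises the odds in favor of M.


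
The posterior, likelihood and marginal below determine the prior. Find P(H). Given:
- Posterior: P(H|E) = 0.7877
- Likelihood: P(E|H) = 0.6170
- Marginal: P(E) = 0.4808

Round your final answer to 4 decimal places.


From Bayes' theorem: P(H|E) = P(E|H) × P(H) / P(E)

Rearranging for P(H):
P(H) = P(H|E) × P(E) / P(E|H)
     = 0.7877 × 0.4808 / 0.6170
     = 0.37872616 / 0.6170
     = 0.6138


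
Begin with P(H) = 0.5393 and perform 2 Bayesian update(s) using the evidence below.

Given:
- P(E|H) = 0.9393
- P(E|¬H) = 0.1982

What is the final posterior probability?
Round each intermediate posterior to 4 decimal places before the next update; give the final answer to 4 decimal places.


Sequential Bayesian updating:

Initial prior: P(H) = 0.5393

Update 1:
  P(E) = 0.9393 × 0.5393 + 0.1982 × 0.4607 = 0.50656449 + 0.09131074 = 0.59787523
  P(H|E) = 0.50656449 / 0.59787523 = 0.8473

Update 2:
  P(E) = 0.9393 × 0.8473 + 0.1982 × 0.1527 = 0.79586889 + 0.03026514 = 0.82613403
  P(H|E) = 0.79586889 / 0.82613403 = 0.9634

Final posterior: 0.9634


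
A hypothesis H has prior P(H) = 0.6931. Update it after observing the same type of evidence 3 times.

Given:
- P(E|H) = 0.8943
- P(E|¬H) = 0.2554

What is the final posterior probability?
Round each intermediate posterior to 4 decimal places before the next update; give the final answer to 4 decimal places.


Sequential Bayesian updating:

Initial prior: P(H) = 0.6931

Update 1:
  P(E) = 0.8943 × 0.6931 + 0.2554 × 0.3069 = 0.61983933 + 0.07838226 = 0.69822159
  P(H|E) = 0.61983933 / 0.69822159 = 0.8877

Update 2:
  P(E) = 0.8943 × 0.8877 + 0.2554 × 0.1123 = 0.79387011 + 0.02868142 = 0.82255153
  P(H|E) = 0.79387011 / 0.82255153 = 0.9651

Update 3:
  P(E) = 0.8943 × 0.9651 + 0.2554 × 0.0349 = 0.86308893 + 0.00891346 = 0.87200239
  P(H|E) = 0.86308893 / 0.87200239 = 0.9898

Final posterior: 0.9898


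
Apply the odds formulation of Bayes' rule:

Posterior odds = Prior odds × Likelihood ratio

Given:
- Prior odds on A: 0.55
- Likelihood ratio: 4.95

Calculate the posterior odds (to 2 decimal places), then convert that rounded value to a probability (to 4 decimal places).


Step 1: Calculate posterior odds
Posterior odds = Prior odds × LR
               = 0.55 × 4.95
               = 2.72

Step 2: Convert to probability
P(A|E) = Posterior odds / (1 + Posterior odds)
       = 2.72 / (1 + 2.72)
       = 2.72 / 3.72
       = 0.7312

The evidence increased P(A) from 0.3548 to 0.7312.


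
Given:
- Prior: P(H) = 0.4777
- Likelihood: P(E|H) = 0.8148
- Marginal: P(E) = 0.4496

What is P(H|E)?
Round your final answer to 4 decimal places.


Using Bayes' theorem:

P(H|E) = P(E|H) × P(H) / P(E)
       = 0.8148 × 0.4777 / 0.4496
       = 0.38922996 / 0.4496
       = 0.8657

The evidence strengthens our belief in H.
Prior: 0.4777 → Posterior: 0.8657


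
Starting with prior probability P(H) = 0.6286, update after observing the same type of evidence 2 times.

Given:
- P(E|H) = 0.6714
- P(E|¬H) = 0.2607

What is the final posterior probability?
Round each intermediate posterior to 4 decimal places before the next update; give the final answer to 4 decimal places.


Sequential Bayesian updating:

Initial prior: P(H) = 0.6286

Update 1:
  P(E) = 0.6714 × 0.6286 + 0.2607 × 0.3714 = 0.42204204 + 0.09682398 = 0.51886602
  P(H|E) = 0.42204204 / 0.51886602 = 0.8134

Update 2:
  P(E) = 0.6714 × 0.8134 + 0.2607 × 0.1866 = 0.54611676 + 0.04864662 = 0.59476338
  P(H|E) = 0.54611676 / 0.59476338 = 0.9182

Final posterior: 0.9182


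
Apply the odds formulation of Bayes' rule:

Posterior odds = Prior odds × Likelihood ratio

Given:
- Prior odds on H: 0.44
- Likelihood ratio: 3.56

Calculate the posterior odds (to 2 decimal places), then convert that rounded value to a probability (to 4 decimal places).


Step 1: Calculate posterior odds
Posterior odds = Prior odds × LR
               = 0.44 × 3.56
               = 1.57

Step 2: Convert to probability
P(H|E) = Posterior odds / (1 + Posterior odds)
       = 1.57 / (1 + 1.57)
       = 1.57 / 2.57
       = 0.6109

The evidence increased P(H) from 0.3056 to 0.6109.


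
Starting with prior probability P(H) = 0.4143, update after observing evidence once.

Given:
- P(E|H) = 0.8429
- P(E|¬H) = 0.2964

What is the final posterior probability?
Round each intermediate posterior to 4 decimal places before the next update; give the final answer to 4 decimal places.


Sequential Bayesian updating:

Initial prior: P(H) = 0.4143

Update 1:
  P(E) = 0.8429 × 0.4143 + 0.2964 × 0.5857 = 0.34921347 + 0.17360148 = 0.52281495
  P(H|E) = 0.34921347 / 0.52281495 = 0.6679

Final posterior: 0.6679


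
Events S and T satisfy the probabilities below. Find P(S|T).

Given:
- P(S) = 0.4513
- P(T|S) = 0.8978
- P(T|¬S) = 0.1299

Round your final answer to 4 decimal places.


Bayes' theorem: P(S|T) = P(T|S) × P(S) / P(T)

Step 1: Calculate P(T) using law of total probability
P(T) = P(T|S)P(S) + P(T|¬S)P(¬S)
     = 0.8978 × 0.4513 + 0.1299 × 0.5487
     = 0.40517714 + 0.07127613
     = 0.47645327

Step 2: Apply Bayes' theorem
P(S|T) = P(T|S) × P(S) / P(T)
       = 0.40517714 / 0.47645327
       = 0.8504


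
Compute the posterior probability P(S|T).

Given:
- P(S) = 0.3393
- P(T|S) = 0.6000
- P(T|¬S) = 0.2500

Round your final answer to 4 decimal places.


Bayes' theorem: P(S|T) = P(T|S) × P(S) / P(T)

Step 1: Calculate P(T) using law of total probability
P(T) = P(T|S)P(S) + P(T|¬S)P(¬S)
     = 0.6000 × 0.3393 + 0.2500 × 0.6607
     = 0.20358000 + 0.16517500
     = 0.36875500

Step 2: Apply Bayes' theorem
P(S|T) = P(T|S) × P(S) / P(T)
       = 0.20358000 / 0.36875500
       = 0.5521


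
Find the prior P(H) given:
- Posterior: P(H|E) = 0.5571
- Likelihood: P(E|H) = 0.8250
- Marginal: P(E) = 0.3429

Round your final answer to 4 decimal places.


From Bayes' theorem: P(H|E) = P(E|H) × P(H) / P(E)

Rearranging for P(H):
P(H) = P(H|E) × P(E) / P(E|H)
     = 0.5571 × 0.3429 / 0.8250
     = 0.19102959 / 0.8250
     = 0.2316


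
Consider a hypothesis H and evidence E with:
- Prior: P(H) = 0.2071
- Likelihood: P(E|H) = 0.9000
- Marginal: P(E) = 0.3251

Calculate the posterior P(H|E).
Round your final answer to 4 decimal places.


Using Bayes' theorem:

P(H|E) = P(E|H) × P(H) / P(E)
       = 0.9000 × 0.2071 / 0.3251
       = 0.18639000 / 0.3251
       = 0.5733

The evidence strengthens our belief in H.
Prior: 0.2071 → Posterior: 0.5733


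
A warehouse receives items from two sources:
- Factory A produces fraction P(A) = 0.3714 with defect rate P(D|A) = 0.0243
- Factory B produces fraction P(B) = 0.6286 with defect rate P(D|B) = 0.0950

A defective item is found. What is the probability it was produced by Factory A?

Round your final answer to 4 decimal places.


Let A = from Factory A, D = defective

Given:
- P(A) = 0.3714, P(B) = 0.6286
- P(D|A) = 0.0243, P(D|B) = 0.0950

Step 1: Find P(D)
P(D) = P(D|A)P(A) + P(D|B)P(B)
     = 0.0243 × 0.3714 + 0.0950 × 0.6286
     = 0.00902502 + 0.05971700
     = 0.06874202

Step 2: Apply Bayes' theorem
P(A|D) = P(D|A)P(A) / P(D)
       = 0.00902502 / 0.06874202
       = 0.1313


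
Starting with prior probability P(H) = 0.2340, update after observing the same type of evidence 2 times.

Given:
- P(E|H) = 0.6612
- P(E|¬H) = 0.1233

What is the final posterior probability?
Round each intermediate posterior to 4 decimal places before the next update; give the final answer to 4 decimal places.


Sequential Bayesian updating:

Initial prior: P(H) = 0.2340

Update 1:
  P(E) = 0.6612 × 0.2340 + 0.1233 × 0.7660 = 0.15472080 + 0.09444780 = 0.24916860
  P(H|E) = 0.15472080 / 0.24916860 = 0.6209

Update 2:
  P(E) = 0.6612 × 0.6209 + 0.1233 × 0.3791 = 0.41053908 + 0.04674303 = 0.45728211
  P(H|E) = 0.41053908 / 0.45728211 = 0.8978

Final posterior: 0.8978


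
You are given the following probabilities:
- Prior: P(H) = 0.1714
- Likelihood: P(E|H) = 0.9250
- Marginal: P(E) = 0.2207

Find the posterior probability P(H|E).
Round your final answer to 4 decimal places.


Using Bayes' theorem:

P(H|E) = P(E|H) × P(H) / P(E)
       = 0.9250 × 0.1714 / 0.2207
       = 0.15854500 / 0.2207
       = 0.7184

The evidence strengthens our belief in H.
Prior: 0.1714 → Posterior: 0.7184


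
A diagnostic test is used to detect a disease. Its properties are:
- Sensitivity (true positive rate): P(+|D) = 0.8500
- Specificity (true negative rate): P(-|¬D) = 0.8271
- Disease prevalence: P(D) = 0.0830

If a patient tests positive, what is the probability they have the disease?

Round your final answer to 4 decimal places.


Let D = has disease, + = positive test

Given:
- P(D) = 0.0830 (prevalence)
- P(+|D) = 0.8500 (sensitivity)
- P(-|¬D) = 0.8271 (specificity)
- P(+|¬D) = 0.1729 (false positive rate = 1 - specificity)

Step 1: Find P(+)
P(+) = P(+|D)P(D) + P(+|¬D)P(¬D)
     = 0.8500 × 0.0830 + 0.1729 × 0.9170
     = 0.07055000 + 0.15854930
     = 0.22909930

Step 2: Apply Bayes' theorem for P(D|+)
P(D|+) = P(+|D)P(D) / P(+)
       = 0.07055000 / 0.22909930
       = 0.3079


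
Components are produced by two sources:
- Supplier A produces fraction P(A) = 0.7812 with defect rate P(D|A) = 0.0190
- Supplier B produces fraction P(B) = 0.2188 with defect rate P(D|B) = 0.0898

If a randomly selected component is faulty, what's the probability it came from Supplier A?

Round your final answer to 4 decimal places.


Let A = from Supplier A, D = faulty

Given:
- P(A) = 0.7812, P(B) = 0.2188
- P(D|A) = 0.0190, P(D|B) = 0.0898

Step 1: Find P(D)
P(D) = P(D|A)P(A) + P(D|B)P(B)
     = 0.0190 × 0.7812 + 0.0898 × 0.2188
     = 0.01484280 + 0.01964824
     = 0.03449104

Step 2: Apply Bayes' theorem
P(A|D) = P(D|A)P(A) / P(D)
       = 0.01484280 / 0.03449104
       = 0.4303


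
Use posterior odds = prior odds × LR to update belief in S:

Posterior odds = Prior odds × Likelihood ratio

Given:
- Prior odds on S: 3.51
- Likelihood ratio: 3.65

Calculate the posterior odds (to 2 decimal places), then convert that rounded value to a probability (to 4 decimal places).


Step 1: Calculate posterior odds
Posterior odds = Prior odds × LR
               = 3.51 × 3.65
               = 12.81

Step 2: Convert to probability
P(S|E) = Posterior odds / (1 + Posterior odds)
       = 12.81 / (1 + 12.81)
       = 12.81 / 13.81
       = 0.9276

The evidence increased P(S) from 0.7783 to 0.9276.


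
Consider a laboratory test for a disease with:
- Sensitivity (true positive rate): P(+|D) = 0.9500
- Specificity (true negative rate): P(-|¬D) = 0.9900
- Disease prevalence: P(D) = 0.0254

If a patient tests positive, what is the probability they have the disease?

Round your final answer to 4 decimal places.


Let D = has disease, + = positive test

Given:
- P(D) = 0.0254 (prevalence)
- P(+|D) = 0.9500 (sensitivity)
- P(-|¬D) = 0.9900 (specificity)
- P(+|¬D) = 0.0100 (false positive rate = 1 - specificity)

Step 1: Find P(+)
P(+) = P(+|D)P(D) + P(+|¬D)P(¬D)
     = 0.9500 × 0.0254 + 0.0100 × 0.9746
     = 0.02413000 + 0.00974600
     = 0.03387600

Step 2: Apply Bayes' theorem for P(D|+)
P(D|+) = P(+|D)P(D) / P(+)
       = 0.02413000 / 0.03387600
       = 0.7123


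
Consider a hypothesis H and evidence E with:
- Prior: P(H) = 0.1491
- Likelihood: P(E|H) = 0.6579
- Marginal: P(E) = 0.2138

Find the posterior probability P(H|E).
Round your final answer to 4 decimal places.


Using Bayes' theorem:

P(H|E) = P(E|H) × P(H) / P(E)
       = 0.6579 × 0.1491 / 0.2138
       = 0.09809289 / 0.2138
       = 0.4588

The evidence strengthens our belief in H.
Prior: 0.1491 → Posterior: 0.4588


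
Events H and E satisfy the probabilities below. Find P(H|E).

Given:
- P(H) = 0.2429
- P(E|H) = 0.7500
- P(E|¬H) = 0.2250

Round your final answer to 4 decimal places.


Bayes' theorem: P(H|E) = P(E|H) × P(H) / P(E)

Step 1: Calculate P(E) using law of total probability
P(E) = P(E|H)P(H) + P(E|¬H)P(¬H)
     = 0.7500 × 0.2429 + 0.2250 × 0.7571
     = 0.18217500 + 0.17034750
     = 0.35252250

Step 2: Apply Bayes' theorem
P(H|E) = P(E|H) × P(H) / P(E)
       = 0.18217500 / 0.35252250
       = 0.5168


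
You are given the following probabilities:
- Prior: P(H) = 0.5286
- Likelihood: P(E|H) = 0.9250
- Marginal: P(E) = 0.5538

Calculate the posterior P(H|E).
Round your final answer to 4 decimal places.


Using Bayes' theorem:

P(H|E) = P(E|H) × P(H) / P(E)
       = 0.9250 × 0.5286 / 0.5538
       = 0.48895500 / 0.5538
       = 0.8829

The evidence strengthens our belief in H.
Prior: 0.5286 → Posterior: 0.8829


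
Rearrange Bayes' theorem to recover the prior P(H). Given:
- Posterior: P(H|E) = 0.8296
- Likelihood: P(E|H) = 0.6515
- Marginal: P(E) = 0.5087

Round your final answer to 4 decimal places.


From Bayes' theorem: P(H|E) = P(E|H) × P(H) / P(E)

Rearranging for P(H):
P(H) = P(H|E) × P(E) / P(E|H)
     = 0.8296 × 0.5087 / 0.6515
     = 0.42201752 / 0.6515
     = 0.6478


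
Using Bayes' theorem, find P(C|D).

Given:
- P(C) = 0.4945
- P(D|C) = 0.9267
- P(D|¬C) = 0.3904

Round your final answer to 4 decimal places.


Bayes' theorem: P(C|D) = P(D|C) × P(C) / P(D)

Step 1: Calculate P(D) using law of total probability
P(D) = P(D|C)P(C) + P(D|¬C)P(¬C)
     = 0.9267 × 0.4945 + 0.3904 × 0.5055
     = 0.45825315 + 0.19734720
     = 0.65560035

Step 2: Apply Bayes' theorem
P(C|D) = P(D|C) × P(C) / P(D)
       = 0.45825315 / 0.65560035
       = 0.6990


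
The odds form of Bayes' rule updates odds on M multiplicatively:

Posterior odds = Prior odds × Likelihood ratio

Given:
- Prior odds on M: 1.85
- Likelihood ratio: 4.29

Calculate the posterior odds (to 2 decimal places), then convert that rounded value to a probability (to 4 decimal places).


Step 1: Calculate posterior odds
Posterior odds = Prior odds × LR
               = 1.85 × 4.29
               = 7.94

Step 2: Convert to probability
P(M|E) = Posterior odds / (1 + Posterior odds)
       = 7.94 / (1 + 7.94)
       = 7.94 / 8.94
       = 0.8881

The evidence increased P(M) from 0.6491 to 0.8881.


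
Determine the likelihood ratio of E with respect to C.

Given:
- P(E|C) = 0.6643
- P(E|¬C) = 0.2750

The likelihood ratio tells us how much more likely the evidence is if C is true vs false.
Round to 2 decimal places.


Likelihood Ratio (LR) = P(E|C) / P(E|¬C)

LR = 0.6643 / 0.2750
   = 2.42

The evidence is 2.42 times more likely if C is true than if C is false.
Because LR exceeds 1, E is evidence for C.


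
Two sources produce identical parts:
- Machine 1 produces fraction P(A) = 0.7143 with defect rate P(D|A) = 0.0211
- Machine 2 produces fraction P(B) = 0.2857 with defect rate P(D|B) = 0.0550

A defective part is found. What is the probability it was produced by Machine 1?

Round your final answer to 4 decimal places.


Let A = from Machine 1, D = defective

Given:
- P(A) = 0.7143, P(B) = 0.2857
- P(D|A) = 0.0211, P(D|B) = 0.0550

Step 1: Find P(D)
P(D) = P(D|A)P(A) + P(D|B)P(B)
     = 0.0211 × 0.7143 + 0.0550 × 0.2857
     = 0.01507173 + 0.01571350
     = 0.03078523

Step 2: Apply Bayes' theorem
P(A|D) = P(D|A)P(A) / P(D)
       = 0.01507173 / 0.03078523
       = 0.4896


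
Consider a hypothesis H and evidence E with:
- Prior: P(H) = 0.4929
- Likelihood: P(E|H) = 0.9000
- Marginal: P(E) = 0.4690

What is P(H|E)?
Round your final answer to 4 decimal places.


Using Bayes' theorem:

P(H|E) = P(E|H) × P(H) / P(E)
       = 0.9000 × 0.4929 / 0.4690
       = 0.44361000 / 0.4690
       = 0.9459

The evidence strengthens our belief in H.
Prior: 0.4929 → Posterior: 0.9459


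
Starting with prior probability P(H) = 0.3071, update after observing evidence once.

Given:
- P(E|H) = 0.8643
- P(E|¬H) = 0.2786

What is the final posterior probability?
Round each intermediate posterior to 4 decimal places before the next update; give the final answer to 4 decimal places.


Sequential Bayesian updating:

Initial prior: P(H) = 0.3071

Update 1:
  P(E) = 0.8643 × 0.3071 + 0.2786 × 0.6929 = 0.26542653 + 0.19304194 = 0.45846847
  P(H|E) = 0.26542653 / 0.45846847 = 0.5789

Final posterior: 0.5789


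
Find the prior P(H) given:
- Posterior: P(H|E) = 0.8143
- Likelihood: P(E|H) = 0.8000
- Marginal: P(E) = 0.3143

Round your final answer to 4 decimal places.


From Bayes' theorem: P(H|E) = P(E|H) × P(H) / P(E)

Rearranging for P(H):
P(H) = P(H|E) × P(E) / P(E|H)
     = 0.8143 × 0.3143 / 0.8000
     = 0.25593449 / 0.8000
     = 0.3199


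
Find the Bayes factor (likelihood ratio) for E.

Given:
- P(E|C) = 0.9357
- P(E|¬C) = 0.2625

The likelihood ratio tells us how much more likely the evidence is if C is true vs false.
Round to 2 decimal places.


Likelihood Ratio (LR) = P(E|C) / P(E|¬C)

LR = 0.9357 / 0.2625
   = 3.56

The evidence is 3.56 times more likely if C is true than if C is false.
LR > 1, so observing E raises the odds in favor of C.


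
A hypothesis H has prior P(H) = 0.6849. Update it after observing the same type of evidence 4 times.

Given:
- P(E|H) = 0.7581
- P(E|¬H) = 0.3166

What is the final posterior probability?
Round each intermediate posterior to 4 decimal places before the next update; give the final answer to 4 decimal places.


Sequential Bayesian updating:

Initial prior: P(H) = 0.6849

Update 1:
  P(E) = 0.7581 × 0.6849 + 0.3166 × 0.3151 = 0.51922269 + 0.09976066 = 0.61898335
  P(H|E) = 0.51922269 / 0.61898335 = 0.8388

Update 2:
  P(E) = 0.7581 × 0.8388 + 0.3166 × 0.1612 = 0.63589428 + 0.05103592 = 0.68693020
  P(H|E) = 0.63589428 / 0.68693020 = 0.9257

Update 3:
  P(E) = 0.7581 × 0.9257 + 0.3166 × 0.0743 = 0.70177317 + 0.02352338 = 0.72529655
  P(H|E) = 0.70177317 / 0.72529655 = 0.9676

Update 4:
  P(E) = 0.7581 × 0.9676 + 0.3166 × 0.0324 = 0.73353756 + 0.01025784 = 0.74379540
  P(H|E) = 0.73353756 / 0.74379540 = 0.9862

Final posterior: 0.9862


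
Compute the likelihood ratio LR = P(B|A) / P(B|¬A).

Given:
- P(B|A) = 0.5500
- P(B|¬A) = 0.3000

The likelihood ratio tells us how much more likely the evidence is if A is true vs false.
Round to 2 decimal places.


Likelihood Ratio (LR) = P(B|A) / P(B|¬A)

LR = 0.5500 / 0.3000
   = 1.83

The evidence is 1.83 times more likely if A is true than if A is false.
LR > 1, so observing B raises the odds in favor of A.


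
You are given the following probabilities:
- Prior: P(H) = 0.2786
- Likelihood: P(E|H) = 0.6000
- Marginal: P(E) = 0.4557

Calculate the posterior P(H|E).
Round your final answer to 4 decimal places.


Using Bayes' theorem:

P(H|E) = P(E|H) × P(H) / P(E)
       = 0.6000 × 0.2786 / 0.4557
       = 0.16716000 / 0.4557
       = 0.3668

The evidence strengthens our belief in H.
Prior: 0.2786 → Posterior: 0.3668


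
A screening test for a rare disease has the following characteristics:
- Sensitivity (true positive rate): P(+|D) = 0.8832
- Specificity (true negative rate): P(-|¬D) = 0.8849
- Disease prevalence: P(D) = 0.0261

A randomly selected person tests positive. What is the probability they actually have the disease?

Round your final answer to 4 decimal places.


Let D = has disease, + = positive test

Given:
- P(D) = 0.0261 (prevalence)
- P(+|D) = 0.8832 (sensitivity)
- P(-|¬D) = 0.8849 (specificity)
- P(+|¬D) = 0.1151 (false positive rate = 1 - specificity)

Step 1: Find P(+)
P(+) = P(+|D)P(D) + P(+|¬D)P(¬D)
     = 0.8832 × 0.0261 + 0.1151 × 0.9739
     = 0.02305152 + 0.11209589
     = 0.13514741

Step 2: Apply Bayes' theorem for P(D|+)
P(D|+) = P(+|D)P(D) / P(+)
       = 0.02305152 / 0.13514741
       = 0.1706
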